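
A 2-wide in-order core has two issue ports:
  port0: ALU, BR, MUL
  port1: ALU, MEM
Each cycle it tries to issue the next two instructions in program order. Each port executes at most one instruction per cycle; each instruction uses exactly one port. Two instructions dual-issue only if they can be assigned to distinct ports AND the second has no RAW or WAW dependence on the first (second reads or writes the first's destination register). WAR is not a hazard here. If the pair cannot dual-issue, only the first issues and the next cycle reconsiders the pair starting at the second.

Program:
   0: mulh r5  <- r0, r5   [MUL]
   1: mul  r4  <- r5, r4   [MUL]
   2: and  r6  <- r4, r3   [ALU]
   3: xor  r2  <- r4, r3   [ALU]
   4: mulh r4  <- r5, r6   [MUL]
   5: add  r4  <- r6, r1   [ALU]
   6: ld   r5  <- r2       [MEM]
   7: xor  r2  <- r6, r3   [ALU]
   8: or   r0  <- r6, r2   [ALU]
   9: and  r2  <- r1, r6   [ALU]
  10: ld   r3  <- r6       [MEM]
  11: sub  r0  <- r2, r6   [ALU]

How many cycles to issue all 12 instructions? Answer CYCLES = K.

t=0 i0:mulh ; no-port MUL/MUL
t=1 i1:mul ; RAW r4
t=2 i2+i3:and+xor ; 2-wide
t=3 i4:mulh ; WAW r4
t=4 i5+i6:add+ld ; 2-wide
t=5 i7:xor ; RAW r2
t=6 i8+i9:or+and ; 2-wide
t=7 i10+i11:ld+sub ; 2-wide

CYCLES = 8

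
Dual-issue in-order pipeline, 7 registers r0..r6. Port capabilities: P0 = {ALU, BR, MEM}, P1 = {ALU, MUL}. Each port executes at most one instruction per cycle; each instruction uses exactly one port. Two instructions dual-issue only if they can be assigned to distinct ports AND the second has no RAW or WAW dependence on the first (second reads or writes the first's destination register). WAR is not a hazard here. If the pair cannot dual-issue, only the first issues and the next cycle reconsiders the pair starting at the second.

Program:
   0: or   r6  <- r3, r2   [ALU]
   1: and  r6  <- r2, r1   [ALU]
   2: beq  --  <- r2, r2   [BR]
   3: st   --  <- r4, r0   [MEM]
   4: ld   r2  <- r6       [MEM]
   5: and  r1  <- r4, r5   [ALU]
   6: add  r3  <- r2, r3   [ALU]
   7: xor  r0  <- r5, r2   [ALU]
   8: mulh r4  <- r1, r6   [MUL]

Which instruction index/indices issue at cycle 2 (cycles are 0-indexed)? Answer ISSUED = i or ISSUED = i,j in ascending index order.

0. or.ALU @i0  | WAW r6
1. and.ALU beq.BR @i1/i2  | 2-wide
2. st.MEM @i3  | no-port MEM/MEM
3. ld.MEM and.ALU @i4/i5  | 2-wide
4. add.ALU xor.ALU @i6/i7  | 2-wide
5. mulh.MUL @i8  | tail

ISSUED = 3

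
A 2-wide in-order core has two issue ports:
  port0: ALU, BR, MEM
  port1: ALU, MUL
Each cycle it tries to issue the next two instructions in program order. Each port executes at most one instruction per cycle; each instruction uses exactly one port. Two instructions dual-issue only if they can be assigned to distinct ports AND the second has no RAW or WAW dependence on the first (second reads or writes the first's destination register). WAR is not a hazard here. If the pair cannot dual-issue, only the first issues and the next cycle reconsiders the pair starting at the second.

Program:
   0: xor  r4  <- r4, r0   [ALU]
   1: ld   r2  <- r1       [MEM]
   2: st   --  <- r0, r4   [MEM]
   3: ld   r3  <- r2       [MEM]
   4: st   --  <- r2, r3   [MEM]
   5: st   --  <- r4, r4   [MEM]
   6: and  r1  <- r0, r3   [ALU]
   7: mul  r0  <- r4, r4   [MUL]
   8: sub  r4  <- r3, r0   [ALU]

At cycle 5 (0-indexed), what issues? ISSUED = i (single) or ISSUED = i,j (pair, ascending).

0. xor.ALU/ld.MEM @i0/i1  | pair
1. st.MEM @i2  | no-port MEM/MEM
2. ld.MEM @i3  | no-port MEM/MEM
3. st.MEM @i4  | no-port MEM/MEM
4. st.MEM/and.ALU @i5/i6  | pair
5. mul.MUL @i7  | RAW r0
6. sub.ALU @i8  | tail

ISSUED = 7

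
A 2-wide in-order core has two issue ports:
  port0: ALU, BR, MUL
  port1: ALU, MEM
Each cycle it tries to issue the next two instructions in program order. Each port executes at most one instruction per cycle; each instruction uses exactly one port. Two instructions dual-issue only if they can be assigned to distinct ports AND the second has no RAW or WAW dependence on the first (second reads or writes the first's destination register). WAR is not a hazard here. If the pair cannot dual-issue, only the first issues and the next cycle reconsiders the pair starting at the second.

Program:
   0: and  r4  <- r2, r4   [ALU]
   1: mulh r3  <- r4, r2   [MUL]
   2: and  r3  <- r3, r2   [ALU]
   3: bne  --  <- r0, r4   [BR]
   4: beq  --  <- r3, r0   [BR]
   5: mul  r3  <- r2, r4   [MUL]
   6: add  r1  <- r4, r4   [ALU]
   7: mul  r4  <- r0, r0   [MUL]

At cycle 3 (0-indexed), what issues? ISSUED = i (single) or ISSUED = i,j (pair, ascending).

t=0 i0:and.ALU ; RAW r4
t=1 i1:mulh.MUL ; RAW+WAW r3
t=2 i2&i3:and.ALU bne.BR ; 2-wide
t=3 i4:beq.BR ; no-port BR/MUL
t=4 i5&i6:mul.MUL add.ALU ; 2-wide
t=5 i7:mul.MUL ; tail

ISSUED = 4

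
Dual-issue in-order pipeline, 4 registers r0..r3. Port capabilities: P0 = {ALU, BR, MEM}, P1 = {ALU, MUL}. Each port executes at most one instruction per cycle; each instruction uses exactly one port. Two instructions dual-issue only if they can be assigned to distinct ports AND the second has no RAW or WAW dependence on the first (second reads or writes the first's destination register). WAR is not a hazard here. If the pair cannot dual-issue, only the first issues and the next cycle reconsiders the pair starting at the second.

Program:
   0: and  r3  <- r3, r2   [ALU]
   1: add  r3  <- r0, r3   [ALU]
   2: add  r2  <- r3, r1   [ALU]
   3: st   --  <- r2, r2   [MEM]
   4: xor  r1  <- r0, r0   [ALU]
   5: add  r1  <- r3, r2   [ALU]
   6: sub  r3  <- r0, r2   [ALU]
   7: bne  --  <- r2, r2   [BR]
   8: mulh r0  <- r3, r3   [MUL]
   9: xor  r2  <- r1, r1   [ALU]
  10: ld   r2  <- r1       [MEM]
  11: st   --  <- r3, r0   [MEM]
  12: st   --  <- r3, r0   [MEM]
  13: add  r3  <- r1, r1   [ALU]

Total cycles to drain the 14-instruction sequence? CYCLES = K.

CYCLES = 10

#0 head=0: and.ALU i0 RAW+WAW r3
#1 head=1: add.ALU i1 RAW r3
#2 head=2: add.ALU i2 RAW r2
#3 head=3: st.MEM+xor.ALU i3/i4 dual
#4 head=5: add.ALU+sub.ALU i5/i6 dual
#5 head=7: bne.BR+mulh.MUL i7/i8 dual
#6 head=9: xor.ALU i9 WAW r2
#7 head=10: ld.MEM i10 no-port MEM/MEM
#8 head=11: st.MEM i11 no-port MEM/MEM
#9 head=12: st.MEM+add.ALU i12/i13 dual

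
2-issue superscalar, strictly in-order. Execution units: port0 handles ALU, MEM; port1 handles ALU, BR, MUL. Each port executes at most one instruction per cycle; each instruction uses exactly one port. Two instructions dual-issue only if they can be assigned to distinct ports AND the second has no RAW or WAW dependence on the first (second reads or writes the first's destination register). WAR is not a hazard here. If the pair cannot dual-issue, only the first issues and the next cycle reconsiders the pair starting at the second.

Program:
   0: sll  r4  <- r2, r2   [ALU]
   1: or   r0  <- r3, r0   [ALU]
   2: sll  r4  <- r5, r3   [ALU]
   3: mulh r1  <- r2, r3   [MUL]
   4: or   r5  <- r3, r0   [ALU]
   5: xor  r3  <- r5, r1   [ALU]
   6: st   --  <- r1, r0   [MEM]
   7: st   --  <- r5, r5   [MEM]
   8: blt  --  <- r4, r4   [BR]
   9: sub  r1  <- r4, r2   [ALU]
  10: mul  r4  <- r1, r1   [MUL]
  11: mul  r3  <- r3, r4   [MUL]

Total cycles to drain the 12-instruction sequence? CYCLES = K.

t=0 i0/i1:sll.ALU;or.ALU ; pair
t=1 i2/i3:sll.ALU;mulh.MUL ; pair
t=2 i4:or.ALU ; RAW r5
t=3 i5/i6:xor.ALU;st.MEM ; pair
t=4 i7/i8:st.MEM;blt.BR ; pair
t=5 i9:sub.ALU ; RAW r1
t=6 i10:mul.MUL ; no-port MUL/MUL
t=7 i11:mul.MUL ; tail

CYCLES = 8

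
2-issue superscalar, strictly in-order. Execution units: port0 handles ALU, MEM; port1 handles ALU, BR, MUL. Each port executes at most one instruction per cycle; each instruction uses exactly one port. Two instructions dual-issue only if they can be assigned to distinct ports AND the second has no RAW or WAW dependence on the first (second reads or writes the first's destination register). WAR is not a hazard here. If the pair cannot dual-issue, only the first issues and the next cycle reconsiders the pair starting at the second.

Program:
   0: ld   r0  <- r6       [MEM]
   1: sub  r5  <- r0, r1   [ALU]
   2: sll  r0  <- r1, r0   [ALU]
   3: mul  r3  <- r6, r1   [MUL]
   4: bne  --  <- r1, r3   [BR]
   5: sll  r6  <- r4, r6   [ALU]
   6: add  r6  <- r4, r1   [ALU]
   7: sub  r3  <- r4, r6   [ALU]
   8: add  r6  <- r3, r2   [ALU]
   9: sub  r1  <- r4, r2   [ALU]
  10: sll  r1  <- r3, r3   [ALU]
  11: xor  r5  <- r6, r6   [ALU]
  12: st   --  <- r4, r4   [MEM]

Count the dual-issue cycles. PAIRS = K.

t=0 i0:ld.MEM ; RAW r0
t=1 i1+i2:sub.ALU+sll.ALU ; dual
t=2 i3:mul.MUL ; no-port MUL/BR
t=3 i4+i5:bne.BR+sll.ALU ; dual
t=4 i6:add.ALU ; RAW r6
t=5 i7:sub.ALU ; RAW r3
t=6 i8+i9:add.ALU+sub.ALU ; dual
t=7 i10+i11:sll.ALU+xor.ALU ; dual
t=8 i12:st.MEM ; tail

PAIRS = 4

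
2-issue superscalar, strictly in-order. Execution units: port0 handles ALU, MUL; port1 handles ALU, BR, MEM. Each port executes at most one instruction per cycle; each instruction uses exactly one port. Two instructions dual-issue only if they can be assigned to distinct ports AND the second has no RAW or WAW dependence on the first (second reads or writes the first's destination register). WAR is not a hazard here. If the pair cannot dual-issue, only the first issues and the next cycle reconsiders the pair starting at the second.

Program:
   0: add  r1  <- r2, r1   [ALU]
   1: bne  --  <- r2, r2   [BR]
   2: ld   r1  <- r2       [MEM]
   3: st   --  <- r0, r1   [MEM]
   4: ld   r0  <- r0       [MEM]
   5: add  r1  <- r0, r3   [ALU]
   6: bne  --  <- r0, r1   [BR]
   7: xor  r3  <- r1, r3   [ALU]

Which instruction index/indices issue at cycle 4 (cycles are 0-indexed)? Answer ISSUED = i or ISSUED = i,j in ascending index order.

[0] i0,i1  add;bne  -- dual
[1] i2  ld  -- no-port MEM/MEM
[2] i3  st  -- no-port MEM/MEM
[3] i4  ld  -- RAW r0
[4] i5  add  -- RAW r1
[5] i6,i7  bne;xor  -- dual

ISSUED = 5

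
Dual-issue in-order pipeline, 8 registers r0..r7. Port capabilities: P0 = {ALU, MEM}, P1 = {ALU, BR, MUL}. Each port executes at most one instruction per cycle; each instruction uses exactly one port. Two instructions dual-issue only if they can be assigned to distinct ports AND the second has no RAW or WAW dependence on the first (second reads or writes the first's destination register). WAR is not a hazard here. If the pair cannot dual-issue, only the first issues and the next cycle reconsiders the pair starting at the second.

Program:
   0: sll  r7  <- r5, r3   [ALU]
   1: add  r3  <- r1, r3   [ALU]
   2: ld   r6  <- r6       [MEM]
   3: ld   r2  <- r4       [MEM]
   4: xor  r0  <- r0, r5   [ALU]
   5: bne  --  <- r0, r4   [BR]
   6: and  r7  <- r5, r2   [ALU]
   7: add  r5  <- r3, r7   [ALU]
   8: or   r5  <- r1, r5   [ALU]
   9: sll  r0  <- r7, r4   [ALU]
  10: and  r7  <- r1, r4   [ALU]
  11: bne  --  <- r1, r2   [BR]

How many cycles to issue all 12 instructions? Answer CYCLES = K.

t=0 i0,i1:sll.ALU add.ALU ; 2-wide
t=1 i2:ld.MEM ; no-port MEM/MEM
t=2 i3,i4:ld.MEM xor.ALU ; 2-wide
t=3 i5,i6:bne.BR and.ALU ; 2-wide
t=4 i7:add.ALU ; RAW+WAW r5
t=5 i8,i9:or.ALU sll.ALU ; 2-wide
t=6 i10,i11:and.ALU bne.BR ; 2-wide

CYCLES = 7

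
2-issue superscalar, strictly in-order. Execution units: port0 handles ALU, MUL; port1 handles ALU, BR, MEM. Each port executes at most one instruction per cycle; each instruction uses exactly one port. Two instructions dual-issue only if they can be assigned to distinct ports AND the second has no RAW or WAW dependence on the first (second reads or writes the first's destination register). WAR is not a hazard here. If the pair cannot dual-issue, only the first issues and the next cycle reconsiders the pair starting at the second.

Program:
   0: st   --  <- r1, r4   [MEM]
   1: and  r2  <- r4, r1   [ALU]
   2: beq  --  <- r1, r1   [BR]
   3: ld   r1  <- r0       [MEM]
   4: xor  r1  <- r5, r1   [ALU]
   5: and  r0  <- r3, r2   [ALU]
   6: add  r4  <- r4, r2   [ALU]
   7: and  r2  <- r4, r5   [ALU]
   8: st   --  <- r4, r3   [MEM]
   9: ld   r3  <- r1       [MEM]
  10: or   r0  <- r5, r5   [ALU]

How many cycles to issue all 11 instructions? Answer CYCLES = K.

CYCLES = 7

t=0 i0/i1:st.MEM and.ALU ; pair
t=1 i2:beq.BR ; no-port BR/MEM
t=2 i3:ld.MEM ; RAW+WAW r1
t=3 i4/i5:xor.ALU and.ALU ; pair
t=4 i6:add.ALU ; RAW r4
t=5 i7/i8:and.ALU st.MEM ; pair
t=6 i9/i10:ld.MEM or.ALU ; pair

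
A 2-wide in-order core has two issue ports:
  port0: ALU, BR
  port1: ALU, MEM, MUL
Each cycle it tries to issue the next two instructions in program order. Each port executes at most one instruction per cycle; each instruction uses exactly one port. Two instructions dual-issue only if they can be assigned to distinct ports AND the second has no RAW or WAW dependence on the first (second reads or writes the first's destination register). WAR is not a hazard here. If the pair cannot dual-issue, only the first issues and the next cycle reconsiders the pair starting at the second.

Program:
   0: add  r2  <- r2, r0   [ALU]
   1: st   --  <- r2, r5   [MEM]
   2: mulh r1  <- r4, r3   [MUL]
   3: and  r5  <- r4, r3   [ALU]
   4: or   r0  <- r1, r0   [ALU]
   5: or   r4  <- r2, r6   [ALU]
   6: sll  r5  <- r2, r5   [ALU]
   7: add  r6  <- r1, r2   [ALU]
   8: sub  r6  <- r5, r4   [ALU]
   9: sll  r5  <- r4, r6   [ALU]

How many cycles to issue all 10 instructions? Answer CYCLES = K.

CYCLES = 7

t=0 i0:add.ALU ; RAW r2
t=1 i1:st.MEM ; no-port MEM/MUL
t=2 i2,i3:mulh.MUL/and.ALU ; pair
t=3 i4,i5:or.ALU/or.ALU ; pair
t=4 i6,i7:sll.ALU/add.ALU ; pair
t=5 i8:sub.ALU ; RAW r6
t=6 i9:sll.ALU ; tail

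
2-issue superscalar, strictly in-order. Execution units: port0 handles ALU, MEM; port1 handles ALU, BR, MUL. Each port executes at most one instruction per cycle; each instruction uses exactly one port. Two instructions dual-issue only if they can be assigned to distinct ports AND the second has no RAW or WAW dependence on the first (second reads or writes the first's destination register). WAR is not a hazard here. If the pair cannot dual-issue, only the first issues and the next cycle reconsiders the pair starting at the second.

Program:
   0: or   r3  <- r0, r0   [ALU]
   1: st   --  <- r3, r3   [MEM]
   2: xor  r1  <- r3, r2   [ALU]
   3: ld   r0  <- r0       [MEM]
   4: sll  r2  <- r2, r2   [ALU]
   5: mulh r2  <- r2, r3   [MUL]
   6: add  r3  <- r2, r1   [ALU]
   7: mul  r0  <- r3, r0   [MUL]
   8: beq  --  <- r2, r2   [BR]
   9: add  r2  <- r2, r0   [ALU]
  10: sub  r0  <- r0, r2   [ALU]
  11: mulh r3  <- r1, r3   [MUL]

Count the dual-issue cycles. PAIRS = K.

c0: i0 or.ALU  RAW r3
c1: i1,i2 st.MEM+xor.ALU  pair
c2: i3,i4 ld.MEM+sll.ALU  pair
c3: i5 mulh.MUL  RAW r2
c4: i6 add.ALU  RAW r3
c5: i7 mul.MUL  no-port MUL/BR
c6: i8,i9 beq.BR+add.ALU  pair
c7: i10,i11 sub.ALU+mulh.MUL  pair

PAIRS = 4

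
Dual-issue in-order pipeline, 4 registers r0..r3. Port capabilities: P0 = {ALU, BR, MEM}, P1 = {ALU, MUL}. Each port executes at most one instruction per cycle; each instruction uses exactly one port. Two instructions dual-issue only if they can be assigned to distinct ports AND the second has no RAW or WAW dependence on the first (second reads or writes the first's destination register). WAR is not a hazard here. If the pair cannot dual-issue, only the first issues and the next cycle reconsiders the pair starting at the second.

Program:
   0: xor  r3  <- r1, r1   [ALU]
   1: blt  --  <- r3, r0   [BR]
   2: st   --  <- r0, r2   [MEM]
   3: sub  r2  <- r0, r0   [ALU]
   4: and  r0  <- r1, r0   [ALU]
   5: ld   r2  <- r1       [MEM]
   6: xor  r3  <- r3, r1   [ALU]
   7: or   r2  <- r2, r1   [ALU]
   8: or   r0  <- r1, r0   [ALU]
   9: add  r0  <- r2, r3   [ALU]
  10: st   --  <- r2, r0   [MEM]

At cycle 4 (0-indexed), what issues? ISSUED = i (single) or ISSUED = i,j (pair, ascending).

  cy0 -> i0 (xor.ALU) RAW r3
  cy1 -> i1 (blt.BR) no-port BR/MEM
  cy2 -> i2&i3 (st.MEM;sub.ALU) pair
  cy3 -> i4&i5 (and.ALU;ld.MEM) pair
  cy4 -> i6&i7 (xor.ALU;or.ALU) pair
  cy5 -> i8 (or.ALU) WAW r0
  cy6 -> i9 (add.ALU) RAW r0
  cy7 -> i10 (st.MEM) tail

ISSUED = 6,7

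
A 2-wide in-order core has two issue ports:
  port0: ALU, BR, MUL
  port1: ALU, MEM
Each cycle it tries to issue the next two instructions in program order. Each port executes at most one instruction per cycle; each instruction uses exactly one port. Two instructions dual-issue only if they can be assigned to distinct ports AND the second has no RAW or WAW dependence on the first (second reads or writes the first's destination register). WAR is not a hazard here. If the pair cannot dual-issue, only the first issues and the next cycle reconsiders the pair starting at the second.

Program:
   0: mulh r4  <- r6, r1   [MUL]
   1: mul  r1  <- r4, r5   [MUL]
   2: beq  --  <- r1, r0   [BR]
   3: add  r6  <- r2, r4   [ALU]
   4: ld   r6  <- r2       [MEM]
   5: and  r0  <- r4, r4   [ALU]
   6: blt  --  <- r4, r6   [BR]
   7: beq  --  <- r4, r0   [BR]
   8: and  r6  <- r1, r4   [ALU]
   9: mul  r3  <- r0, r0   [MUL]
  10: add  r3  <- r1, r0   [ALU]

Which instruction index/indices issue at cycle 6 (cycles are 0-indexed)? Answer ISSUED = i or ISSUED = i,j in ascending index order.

c0: i0 mulh.MUL  no-port MUL/MUL
c1: i1 mul.MUL  no-port MUL/BR
c2: i2+i3 beq.BR+add.ALU  2-wide
c3: i4+i5 ld.MEM+and.ALU  2-wide
c4: i6 blt.BR  no-port BR/BR
c5: i7+i8 beq.BR+and.ALU  2-wide
c6: i9 mul.MUL  WAW r3
c7: i10 add.ALU  tail

ISSUED = 9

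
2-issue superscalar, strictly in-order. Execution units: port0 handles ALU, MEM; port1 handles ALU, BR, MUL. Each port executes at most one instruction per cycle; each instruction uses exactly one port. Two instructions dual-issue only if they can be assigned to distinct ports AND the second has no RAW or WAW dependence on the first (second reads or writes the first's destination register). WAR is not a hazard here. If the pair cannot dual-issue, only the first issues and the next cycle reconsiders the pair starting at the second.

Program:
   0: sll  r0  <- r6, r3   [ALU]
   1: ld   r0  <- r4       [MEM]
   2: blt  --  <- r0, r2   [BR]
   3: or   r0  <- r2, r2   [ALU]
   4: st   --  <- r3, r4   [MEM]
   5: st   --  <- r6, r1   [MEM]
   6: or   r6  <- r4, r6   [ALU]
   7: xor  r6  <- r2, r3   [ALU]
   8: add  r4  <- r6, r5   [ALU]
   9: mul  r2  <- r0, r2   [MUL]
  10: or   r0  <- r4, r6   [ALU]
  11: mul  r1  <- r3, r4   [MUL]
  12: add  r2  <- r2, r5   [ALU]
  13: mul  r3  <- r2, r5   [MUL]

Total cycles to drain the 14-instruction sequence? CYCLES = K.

#0 head=0: sll i0 WAW r0
#1 head=1: ld i1 RAW r0
#2 head=2: blt+or i2/i3 2-wide
#3 head=4: st i4 no-port MEM/MEM
#4 head=5: st+or i5/i6 2-wide
#5 head=7: xor i7 RAW r6
#6 head=8: add+mul i8/i9 2-wide
#7 head=10: or+mul i10/i11 2-wide
#8 head=12: add i12 RAW r2
#9 head=13: mul i13 tail

CYCLES = 10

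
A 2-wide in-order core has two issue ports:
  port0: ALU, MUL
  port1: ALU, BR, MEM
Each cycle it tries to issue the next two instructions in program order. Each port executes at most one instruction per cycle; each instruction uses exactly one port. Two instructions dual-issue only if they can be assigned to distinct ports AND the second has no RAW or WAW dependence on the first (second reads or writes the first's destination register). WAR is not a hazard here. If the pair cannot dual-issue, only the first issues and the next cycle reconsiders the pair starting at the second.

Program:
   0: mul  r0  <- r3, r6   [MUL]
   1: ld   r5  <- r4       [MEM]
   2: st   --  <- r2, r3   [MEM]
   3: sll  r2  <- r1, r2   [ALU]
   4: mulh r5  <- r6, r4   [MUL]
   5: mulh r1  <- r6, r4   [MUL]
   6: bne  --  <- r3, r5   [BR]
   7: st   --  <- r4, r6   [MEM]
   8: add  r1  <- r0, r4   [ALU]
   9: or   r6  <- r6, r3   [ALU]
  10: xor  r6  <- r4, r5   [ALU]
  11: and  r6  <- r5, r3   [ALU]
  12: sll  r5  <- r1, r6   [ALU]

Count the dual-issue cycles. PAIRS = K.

c0: i0,i1 mul/ld  pair
c1: i2,i3 st/sll  pair
c2: i4 mulh  no-port MUL/MUL
c3: i5,i6 mulh/bne  pair
c4: i7,i8 st/add  pair
c5: i9 or  WAW r6
c6: i10 xor  WAW r6
c7: i11 and  RAW r6
c8: i12 sll  tail

PAIRS = 4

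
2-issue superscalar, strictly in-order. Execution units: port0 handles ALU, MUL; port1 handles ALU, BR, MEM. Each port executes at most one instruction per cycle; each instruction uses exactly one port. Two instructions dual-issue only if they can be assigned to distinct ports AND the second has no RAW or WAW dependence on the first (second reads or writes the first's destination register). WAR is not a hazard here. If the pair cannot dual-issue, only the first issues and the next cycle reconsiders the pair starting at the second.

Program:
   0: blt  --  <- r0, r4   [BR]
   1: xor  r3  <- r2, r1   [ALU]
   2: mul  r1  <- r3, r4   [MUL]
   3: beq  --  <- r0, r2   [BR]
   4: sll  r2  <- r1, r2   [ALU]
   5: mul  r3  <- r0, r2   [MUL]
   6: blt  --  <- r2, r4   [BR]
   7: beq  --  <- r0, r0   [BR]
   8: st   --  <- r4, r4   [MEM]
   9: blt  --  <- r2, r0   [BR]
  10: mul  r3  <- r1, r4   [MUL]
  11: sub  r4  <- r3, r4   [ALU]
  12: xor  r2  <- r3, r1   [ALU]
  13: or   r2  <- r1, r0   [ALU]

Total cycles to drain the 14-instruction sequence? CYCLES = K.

0. blt;xor @i0/i1  | pair
1. mul;beq @i2/i3  | pair
2. sll @i4  | RAW r2
3. mul;blt @i5/i6  | pair
4. beq @i7  | no-port BR/MEM
5. st @i8  | no-port MEM/BR
6. blt;mul @i9/i10  | pair
7. sub;xor @i11/i12  | pair
8. or @i13  | tail

CYCLES = 9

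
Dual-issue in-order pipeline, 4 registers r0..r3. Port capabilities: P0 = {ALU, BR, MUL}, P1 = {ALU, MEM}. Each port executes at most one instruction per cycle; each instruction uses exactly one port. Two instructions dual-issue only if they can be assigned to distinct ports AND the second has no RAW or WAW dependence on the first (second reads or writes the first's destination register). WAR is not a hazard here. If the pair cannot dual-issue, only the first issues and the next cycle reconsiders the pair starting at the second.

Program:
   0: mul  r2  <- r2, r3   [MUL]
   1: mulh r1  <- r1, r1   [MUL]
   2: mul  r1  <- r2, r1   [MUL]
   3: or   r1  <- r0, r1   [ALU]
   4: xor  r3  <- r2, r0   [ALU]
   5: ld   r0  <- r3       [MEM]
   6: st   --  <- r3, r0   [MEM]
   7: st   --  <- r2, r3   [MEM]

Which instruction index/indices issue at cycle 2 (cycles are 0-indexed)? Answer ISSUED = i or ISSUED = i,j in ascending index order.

c0: i0 mul  no-port MUL/MUL
c1: i1 mulh  no-port MUL/MUL
c2: i2 mul  RAW+WAW r1
c3: i3&i4 or xor  pair
c4: i5 ld  no-port MEM/MEM
c5: i6 st  no-port MEM/MEM
c6: i7 st  tail

ISSUED = 2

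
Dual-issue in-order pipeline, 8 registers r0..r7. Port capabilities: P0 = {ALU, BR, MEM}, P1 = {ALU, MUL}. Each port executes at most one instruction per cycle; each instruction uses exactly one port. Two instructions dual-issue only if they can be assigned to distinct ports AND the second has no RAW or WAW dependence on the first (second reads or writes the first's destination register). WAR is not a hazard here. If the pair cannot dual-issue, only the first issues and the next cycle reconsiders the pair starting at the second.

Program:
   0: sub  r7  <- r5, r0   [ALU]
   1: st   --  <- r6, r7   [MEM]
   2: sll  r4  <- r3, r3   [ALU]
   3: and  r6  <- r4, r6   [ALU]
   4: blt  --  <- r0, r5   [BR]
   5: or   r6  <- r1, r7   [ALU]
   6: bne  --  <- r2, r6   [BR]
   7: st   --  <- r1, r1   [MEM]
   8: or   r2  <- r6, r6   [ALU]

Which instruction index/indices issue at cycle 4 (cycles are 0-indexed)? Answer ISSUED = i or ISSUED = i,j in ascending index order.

ISSUED = 6

c0: i0 sub  RAW r7
c1: i1/i2 st+sll  2-wide
c2: i3/i4 and+blt  2-wide
c3: i5 or  RAW r6
c4: i6 bne  no-port BR/MEM
c5: i7/i8 st+or  2-wide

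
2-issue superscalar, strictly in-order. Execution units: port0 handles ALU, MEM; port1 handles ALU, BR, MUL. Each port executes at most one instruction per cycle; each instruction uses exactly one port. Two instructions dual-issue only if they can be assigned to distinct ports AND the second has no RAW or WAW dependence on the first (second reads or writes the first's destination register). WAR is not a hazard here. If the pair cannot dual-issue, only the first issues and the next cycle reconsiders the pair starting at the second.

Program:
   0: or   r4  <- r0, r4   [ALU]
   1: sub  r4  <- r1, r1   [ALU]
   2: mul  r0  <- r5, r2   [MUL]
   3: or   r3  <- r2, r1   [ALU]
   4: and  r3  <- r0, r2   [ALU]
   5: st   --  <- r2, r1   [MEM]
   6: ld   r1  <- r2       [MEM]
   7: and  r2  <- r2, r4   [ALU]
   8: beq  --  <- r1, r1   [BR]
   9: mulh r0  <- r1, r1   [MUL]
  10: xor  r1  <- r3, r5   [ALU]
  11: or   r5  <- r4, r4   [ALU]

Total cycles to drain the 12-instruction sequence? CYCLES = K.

  cy0 -> i0 (or.ALU) WAW r4
  cy1 -> i1/i2 (sub.ALU;mul.MUL) pair
  cy2 -> i3 (or.ALU) WAW r3
  cy3 -> i4/i5 (and.ALU;st.MEM) pair
  cy4 -> i6/i7 (ld.MEM;and.ALU) pair
  cy5 -> i8 (beq.BR) no-port BR/MUL
  cy6 -> i9/i10 (mulh.MUL;xor.ALU) pair
  cy7 -> i11 (or.ALU) tail

CYCLES = 8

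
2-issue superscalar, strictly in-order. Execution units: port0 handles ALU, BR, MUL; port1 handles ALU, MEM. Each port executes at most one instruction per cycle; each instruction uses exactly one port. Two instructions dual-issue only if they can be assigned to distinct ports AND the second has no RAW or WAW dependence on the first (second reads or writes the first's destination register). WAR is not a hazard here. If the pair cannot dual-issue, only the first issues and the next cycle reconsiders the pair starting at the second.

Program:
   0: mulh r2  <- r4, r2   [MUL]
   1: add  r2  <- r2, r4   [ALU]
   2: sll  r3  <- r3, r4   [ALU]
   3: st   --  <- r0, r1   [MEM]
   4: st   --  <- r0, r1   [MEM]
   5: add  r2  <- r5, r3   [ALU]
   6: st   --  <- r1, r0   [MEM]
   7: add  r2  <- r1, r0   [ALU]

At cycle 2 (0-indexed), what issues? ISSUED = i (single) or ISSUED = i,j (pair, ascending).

ISSUED = 3

[0] i0  mulh.MUL  -- RAW+WAW r2
[1] i1&i2  add.ALU;sll.ALU  -- 2-wide
[2] i3  st.MEM  -- no-port MEM/MEM
[3] i4&i5  st.MEM;add.ALU  -- 2-wide
[4] i6&i7  st.MEM;add.ALU  -- 2-wide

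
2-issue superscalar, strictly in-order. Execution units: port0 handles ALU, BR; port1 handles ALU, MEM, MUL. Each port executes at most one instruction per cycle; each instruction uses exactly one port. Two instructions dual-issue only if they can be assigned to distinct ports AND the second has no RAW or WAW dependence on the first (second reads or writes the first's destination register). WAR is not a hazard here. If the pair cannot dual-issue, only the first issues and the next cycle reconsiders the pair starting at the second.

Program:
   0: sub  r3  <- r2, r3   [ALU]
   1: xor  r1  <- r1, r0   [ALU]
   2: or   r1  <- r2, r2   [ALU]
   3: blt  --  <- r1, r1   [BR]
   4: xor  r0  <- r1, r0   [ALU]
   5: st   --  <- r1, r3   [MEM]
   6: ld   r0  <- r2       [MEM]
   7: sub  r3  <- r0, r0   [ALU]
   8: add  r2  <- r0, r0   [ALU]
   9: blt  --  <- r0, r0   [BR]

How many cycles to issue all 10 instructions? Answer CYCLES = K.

CYCLES = 7

#0 head=0: sub.ALU xor.ALU i0+i1 2-wide
#1 head=2: or.ALU i2 RAW r1
#2 head=3: blt.BR xor.ALU i3+i4 2-wide
#3 head=5: st.MEM i5 no-port MEM/MEM
#4 head=6: ld.MEM i6 RAW r0
#5 head=7: sub.ALU add.ALU i7+i8 2-wide
#6 head=9: blt.BR i9 tail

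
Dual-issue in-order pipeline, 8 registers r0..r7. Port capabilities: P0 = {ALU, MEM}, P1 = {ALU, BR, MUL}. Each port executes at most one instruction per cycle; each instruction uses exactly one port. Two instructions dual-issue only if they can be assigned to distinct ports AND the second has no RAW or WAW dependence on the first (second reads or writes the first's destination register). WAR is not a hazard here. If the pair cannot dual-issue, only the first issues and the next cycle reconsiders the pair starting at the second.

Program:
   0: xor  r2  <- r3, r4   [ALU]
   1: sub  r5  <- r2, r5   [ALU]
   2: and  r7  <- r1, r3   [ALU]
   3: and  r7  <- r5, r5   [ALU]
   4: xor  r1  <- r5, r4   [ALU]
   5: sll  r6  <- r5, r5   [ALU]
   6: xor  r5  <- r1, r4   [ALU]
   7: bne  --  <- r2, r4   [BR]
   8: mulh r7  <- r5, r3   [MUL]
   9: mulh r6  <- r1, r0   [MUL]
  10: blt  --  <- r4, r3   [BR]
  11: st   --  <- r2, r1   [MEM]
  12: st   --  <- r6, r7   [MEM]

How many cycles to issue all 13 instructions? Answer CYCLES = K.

CYCLES = 9

0. xor.ALU @i0  | RAW r2
1. sub.ALU/and.ALU @i1+i2  | 2-wide
2. and.ALU/xor.ALU @i3+i4  | 2-wide
3. sll.ALU/xor.ALU @i5+i6  | 2-wide
4. bne.BR @i7  | no-port BR/MUL
5. mulh.MUL @i8  | no-port MUL/MUL
6. mulh.MUL @i9  | no-port MUL/BR
7. blt.BR/st.MEM @i10+i11  | 2-wide
8. st.MEM @i12  | tail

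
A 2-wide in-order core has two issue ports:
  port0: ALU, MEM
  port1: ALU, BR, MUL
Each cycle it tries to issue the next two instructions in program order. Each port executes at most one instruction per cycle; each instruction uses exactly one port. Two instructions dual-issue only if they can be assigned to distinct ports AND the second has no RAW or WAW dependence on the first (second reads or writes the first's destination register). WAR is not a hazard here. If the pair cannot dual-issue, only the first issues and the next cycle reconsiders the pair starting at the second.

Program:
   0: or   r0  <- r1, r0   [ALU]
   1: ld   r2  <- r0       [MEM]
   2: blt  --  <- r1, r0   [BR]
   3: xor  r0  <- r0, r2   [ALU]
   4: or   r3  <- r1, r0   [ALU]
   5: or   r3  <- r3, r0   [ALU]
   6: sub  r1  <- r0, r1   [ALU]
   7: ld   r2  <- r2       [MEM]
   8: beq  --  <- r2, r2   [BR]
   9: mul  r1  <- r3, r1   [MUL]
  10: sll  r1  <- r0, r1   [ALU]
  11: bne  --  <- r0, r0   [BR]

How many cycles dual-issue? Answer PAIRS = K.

PAIRS = 3

c0: i0 or  RAW r0
c1: i1/i2 ld+blt  2-wide
c2: i3 xor  RAW r0
c3: i4 or  RAW+WAW r3
c4: i5/i6 or+sub  2-wide
c5: i7 ld  RAW r2
c6: i8 beq  no-port BR/MUL
c7: i9 mul  RAW+WAW r1
c8: i10/i11 sll+bne  2-wide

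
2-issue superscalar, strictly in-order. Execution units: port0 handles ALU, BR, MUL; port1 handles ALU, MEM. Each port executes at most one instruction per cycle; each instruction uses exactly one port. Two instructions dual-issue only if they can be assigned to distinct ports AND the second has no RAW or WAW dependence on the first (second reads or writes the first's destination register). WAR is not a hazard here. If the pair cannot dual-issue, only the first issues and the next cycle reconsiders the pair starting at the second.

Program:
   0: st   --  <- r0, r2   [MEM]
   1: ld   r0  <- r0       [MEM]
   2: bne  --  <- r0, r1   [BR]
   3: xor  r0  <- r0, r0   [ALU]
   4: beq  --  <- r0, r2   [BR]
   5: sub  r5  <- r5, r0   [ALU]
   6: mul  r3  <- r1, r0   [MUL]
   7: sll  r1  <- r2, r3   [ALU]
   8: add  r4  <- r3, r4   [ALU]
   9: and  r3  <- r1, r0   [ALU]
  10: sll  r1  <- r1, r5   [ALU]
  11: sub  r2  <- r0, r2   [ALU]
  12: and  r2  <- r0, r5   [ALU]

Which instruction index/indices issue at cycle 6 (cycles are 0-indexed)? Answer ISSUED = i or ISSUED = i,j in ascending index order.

#0 head=0: st.MEM i0 no-port MEM/MEM
#1 head=1: ld.MEM i1 RAW r0
#2 head=2: bne.BR+xor.ALU i2&i3 dual
#3 head=4: beq.BR+sub.ALU i4&i5 dual
#4 head=6: mul.MUL i6 RAW r3
#5 head=7: sll.ALU+add.ALU i7&i8 dual
#6 head=9: and.ALU+sll.ALU i9&i10 dual
#7 head=11: sub.ALU i11 WAW r2
#8 head=12: and.ALU i12 tail

ISSUED = 9,10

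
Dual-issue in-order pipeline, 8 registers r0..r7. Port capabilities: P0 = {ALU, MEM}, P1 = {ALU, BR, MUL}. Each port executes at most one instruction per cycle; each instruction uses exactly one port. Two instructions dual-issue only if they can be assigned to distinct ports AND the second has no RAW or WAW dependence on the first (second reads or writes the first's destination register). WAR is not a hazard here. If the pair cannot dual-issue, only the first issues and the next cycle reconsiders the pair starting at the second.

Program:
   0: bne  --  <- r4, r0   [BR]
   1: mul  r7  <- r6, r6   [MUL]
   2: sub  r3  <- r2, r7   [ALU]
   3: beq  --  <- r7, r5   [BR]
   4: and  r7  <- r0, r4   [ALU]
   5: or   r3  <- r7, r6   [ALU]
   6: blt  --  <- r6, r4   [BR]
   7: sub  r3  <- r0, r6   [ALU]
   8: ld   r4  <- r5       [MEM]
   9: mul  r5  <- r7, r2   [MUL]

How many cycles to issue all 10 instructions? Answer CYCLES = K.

t=0 i0:bne ; no-port BR/MUL
t=1 i1:mul ; RAW r7
t=2 i2&i3:sub;beq ; dual
t=3 i4:and ; RAW r7
t=4 i5&i6:or;blt ; dual
t=5 i7&i8:sub;ld ; dual
t=6 i9:mul ; tail

CYCLES = 7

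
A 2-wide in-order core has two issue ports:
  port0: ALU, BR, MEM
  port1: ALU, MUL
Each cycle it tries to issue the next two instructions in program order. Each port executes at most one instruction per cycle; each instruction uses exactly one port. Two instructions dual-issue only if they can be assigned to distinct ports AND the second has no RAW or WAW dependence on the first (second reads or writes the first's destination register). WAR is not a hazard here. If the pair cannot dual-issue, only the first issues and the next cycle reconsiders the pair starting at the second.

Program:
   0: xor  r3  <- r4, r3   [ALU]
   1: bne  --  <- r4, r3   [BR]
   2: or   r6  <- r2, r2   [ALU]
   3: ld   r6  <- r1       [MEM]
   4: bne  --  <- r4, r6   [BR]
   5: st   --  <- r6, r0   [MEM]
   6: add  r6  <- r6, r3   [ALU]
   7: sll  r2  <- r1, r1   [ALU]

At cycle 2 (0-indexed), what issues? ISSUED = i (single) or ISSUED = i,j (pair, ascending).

  cy0 -> i0 (xor) RAW r3
  cy1 -> i1/i2 (bne+or) pair
  cy2 -> i3 (ld) no-port MEM/BR
  cy3 -> i4 (bne) no-port BR/MEM
  cy4 -> i5/i6 (st+add) pair
  cy5 -> i7 (sll) tail

ISSUED = 3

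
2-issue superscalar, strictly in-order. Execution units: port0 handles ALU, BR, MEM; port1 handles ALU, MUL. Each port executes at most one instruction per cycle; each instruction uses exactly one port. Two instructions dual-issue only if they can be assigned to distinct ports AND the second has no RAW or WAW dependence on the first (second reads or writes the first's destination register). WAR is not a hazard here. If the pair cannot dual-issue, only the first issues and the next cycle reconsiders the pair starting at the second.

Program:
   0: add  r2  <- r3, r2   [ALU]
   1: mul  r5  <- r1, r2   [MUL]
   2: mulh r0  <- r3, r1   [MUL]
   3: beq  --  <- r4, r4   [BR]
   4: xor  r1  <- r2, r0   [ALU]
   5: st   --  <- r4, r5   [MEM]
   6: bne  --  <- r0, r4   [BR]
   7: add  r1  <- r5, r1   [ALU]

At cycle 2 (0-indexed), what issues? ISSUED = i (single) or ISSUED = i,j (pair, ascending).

t=0 i0:add.ALU ; RAW r2
t=1 i1:mul.MUL ; no-port MUL/MUL
t=2 i2,i3:mulh.MUL/beq.BR ; dual
t=3 i4,i5:xor.ALU/st.MEM ; dual
t=4 i6,i7:bne.BR/add.ALU ; dual

ISSUED = 2,3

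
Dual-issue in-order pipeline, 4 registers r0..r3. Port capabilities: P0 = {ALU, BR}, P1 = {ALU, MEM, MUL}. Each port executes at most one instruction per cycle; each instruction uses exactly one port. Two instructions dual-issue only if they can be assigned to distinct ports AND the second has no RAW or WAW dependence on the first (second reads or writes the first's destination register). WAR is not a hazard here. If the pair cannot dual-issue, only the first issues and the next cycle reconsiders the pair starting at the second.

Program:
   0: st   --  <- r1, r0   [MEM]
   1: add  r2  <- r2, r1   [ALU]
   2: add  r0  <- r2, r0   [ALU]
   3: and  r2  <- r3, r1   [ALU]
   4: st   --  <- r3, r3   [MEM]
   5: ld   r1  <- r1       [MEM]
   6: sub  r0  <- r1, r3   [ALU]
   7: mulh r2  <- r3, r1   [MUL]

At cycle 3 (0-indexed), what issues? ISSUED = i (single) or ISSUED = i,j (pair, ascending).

[0] i0/i1  st/add  -- dual
[1] i2/i3  add/and  -- dual
[2] i4  st  -- no-port MEM/MEM
[3] i5  ld  -- RAW r1
[4] i6/i7  sub/mulh  -- dual

ISSUED = 5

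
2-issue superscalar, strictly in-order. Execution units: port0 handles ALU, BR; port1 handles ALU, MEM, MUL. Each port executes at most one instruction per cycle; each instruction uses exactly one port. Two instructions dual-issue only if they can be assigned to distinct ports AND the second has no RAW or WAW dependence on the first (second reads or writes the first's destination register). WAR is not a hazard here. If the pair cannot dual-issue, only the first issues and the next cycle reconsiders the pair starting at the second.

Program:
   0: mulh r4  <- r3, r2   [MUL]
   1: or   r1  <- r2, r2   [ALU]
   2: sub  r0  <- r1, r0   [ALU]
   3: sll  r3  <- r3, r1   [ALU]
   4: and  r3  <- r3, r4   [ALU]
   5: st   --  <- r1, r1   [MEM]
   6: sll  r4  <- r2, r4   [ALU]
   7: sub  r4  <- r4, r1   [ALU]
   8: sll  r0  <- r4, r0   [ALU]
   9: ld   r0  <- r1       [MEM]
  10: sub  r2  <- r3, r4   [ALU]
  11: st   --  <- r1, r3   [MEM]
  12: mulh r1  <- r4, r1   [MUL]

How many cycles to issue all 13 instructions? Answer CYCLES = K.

c0: i0,i1 mulh.MUL+or.ALU  2-wide
c1: i2,i3 sub.ALU+sll.ALU  2-wide
c2: i4,i5 and.ALU+st.MEM  2-wide
c3: i6 sll.ALU  RAW+WAW r4
c4: i7 sub.ALU  RAW r4
c5: i8 sll.ALU  WAW r0
c6: i9,i10 ld.MEM+sub.ALU  2-wide
c7: i11 st.MEM  no-port MEM/MUL
c8: i12 mulh.MUL  tail

CYCLES = 9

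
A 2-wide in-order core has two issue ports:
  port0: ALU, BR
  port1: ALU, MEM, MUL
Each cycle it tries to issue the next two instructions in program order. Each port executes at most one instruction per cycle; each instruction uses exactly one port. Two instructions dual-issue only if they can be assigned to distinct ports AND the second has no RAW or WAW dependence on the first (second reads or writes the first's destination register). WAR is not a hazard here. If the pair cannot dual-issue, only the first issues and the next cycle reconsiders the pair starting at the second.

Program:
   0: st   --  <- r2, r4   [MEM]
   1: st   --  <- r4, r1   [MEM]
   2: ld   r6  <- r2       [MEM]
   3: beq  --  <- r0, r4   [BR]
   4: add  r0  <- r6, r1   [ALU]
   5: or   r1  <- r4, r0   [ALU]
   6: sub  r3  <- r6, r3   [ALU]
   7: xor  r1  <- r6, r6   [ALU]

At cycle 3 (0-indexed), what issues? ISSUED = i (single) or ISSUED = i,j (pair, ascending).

t=0 i0:st ; no-port MEM/MEM
t=1 i1:st ; no-port MEM/MEM
t=2 i2+i3:ld/beq ; 2-wide
t=3 i4:add ; RAW r0
t=4 i5+i6:or/sub ; 2-wide
t=5 i7:xor ; tail

ISSUED = 4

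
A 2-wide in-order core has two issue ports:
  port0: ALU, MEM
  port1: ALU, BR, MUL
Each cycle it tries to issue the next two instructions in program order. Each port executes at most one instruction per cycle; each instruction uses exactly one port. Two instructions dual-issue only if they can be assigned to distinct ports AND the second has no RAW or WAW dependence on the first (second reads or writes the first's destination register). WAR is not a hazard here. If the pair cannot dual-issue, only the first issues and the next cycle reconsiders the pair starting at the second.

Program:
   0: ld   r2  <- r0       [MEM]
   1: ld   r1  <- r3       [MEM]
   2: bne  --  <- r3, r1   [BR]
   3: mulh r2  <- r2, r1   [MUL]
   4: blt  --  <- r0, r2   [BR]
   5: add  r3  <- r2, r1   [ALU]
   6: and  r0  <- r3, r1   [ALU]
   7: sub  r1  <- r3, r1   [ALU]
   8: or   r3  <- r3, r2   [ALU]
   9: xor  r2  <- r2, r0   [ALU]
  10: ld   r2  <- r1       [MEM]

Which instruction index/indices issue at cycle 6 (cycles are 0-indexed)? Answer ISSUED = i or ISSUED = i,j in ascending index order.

ISSUED = 8,9

#0 head=0: ld i0 no-port MEM/MEM
#1 head=1: ld i1 RAW r1
#2 head=2: bne i2 no-port BR/MUL
#3 head=3: mulh i3 no-port MUL/BR
#4 head=4: blt;add i4/i5 2-wide
#5 head=6: and;sub i6/i7 2-wide
#6 head=8: or;xor i8/i9 2-wide
#7 head=10: ld i10 tail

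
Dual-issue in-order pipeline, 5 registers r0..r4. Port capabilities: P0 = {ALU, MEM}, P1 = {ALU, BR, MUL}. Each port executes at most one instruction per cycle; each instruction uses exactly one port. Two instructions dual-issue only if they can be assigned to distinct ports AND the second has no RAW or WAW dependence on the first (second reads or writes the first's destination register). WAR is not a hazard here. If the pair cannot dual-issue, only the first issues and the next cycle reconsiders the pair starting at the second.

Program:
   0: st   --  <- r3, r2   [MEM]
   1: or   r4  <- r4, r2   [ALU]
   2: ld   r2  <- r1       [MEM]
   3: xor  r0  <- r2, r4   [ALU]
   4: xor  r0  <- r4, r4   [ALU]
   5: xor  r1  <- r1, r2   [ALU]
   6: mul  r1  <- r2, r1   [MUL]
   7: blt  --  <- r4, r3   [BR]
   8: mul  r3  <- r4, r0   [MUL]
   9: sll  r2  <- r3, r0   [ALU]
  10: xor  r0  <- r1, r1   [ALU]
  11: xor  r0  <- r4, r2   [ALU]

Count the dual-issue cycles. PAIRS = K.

PAIRS = 3

#0 head=0: st.MEM+or.ALU i0&i1 2-wide
#1 head=2: ld.MEM i2 RAW r2
#2 head=3: xor.ALU i3 WAW r0
#3 head=4: xor.ALU+xor.ALU i4&i5 2-wide
#4 head=6: mul.MUL i6 no-port MUL/BR
#5 head=7: blt.BR i7 no-port BR/MUL
#6 head=8: mul.MUL i8 RAW r3
#7 head=9: sll.ALU+xor.ALU i9&i10 2-wide
#8 head=11: xor.ALU i11 tail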